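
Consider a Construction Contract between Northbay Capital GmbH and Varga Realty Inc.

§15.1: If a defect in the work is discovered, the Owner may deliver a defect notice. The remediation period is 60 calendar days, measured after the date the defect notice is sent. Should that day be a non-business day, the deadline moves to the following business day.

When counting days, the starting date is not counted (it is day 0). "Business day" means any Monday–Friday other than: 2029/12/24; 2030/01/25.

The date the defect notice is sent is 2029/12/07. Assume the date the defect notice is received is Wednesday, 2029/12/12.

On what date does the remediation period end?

2030/02/05

The last day of the remediation period: 60 calendar days after 2029/12/07 is 2030/02/05. 2030/02/05 is a Tuesday and is not a listed holiday, so no roll-forward applies.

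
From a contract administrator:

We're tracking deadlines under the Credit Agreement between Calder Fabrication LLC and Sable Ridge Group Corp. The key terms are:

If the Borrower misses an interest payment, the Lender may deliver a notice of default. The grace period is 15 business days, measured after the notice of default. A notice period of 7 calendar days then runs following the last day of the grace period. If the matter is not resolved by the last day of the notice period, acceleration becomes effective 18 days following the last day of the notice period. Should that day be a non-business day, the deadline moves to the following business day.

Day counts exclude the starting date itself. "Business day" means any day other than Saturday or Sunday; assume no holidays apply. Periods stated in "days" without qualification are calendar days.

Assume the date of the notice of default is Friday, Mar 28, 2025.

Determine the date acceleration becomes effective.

May 13, 2025

From Friday, Mar 28, 2025, 15 business days (Mar 31, Apr 1, Apr 2, Apr 3, …, Apr 16, Apr 17, Apr 18, skipping weekends) brings us to Friday, Apr 18, 2025, which is the last day of the grace period.
Adding 7 calendar days to Apr 18, 2025 gives Apr 25, 2025, which is the last day of the notice period.
The date acceleration becomes effective: Apr 25, 2025 + 18 days = May 13, 2025. May 13, 2025 is a Tuesday, so no roll-forward applies.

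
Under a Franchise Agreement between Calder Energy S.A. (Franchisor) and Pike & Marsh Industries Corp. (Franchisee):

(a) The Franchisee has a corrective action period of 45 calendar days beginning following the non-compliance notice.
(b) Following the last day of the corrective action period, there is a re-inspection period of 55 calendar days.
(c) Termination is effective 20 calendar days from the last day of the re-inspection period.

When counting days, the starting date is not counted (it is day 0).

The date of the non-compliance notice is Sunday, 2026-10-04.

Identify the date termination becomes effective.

2027-02-01

The last day of the corrective action period: 2026-10-04 + 45 days = 2026-11-18.
The last day of the re-inspection period: 55 calendar days after 2026-11-18 is 2027-01-12.
Adding 20 calendar days to 2027-01-12 gives 2027-02-01, which is the date termination becomes effective.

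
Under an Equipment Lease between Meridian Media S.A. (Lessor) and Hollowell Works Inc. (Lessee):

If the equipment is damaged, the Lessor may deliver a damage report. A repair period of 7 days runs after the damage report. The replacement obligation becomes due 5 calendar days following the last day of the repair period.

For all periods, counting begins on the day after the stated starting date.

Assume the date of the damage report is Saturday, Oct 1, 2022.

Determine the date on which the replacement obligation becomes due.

Oct 13, 2022

Adding 7 calendar days to Oct 1, 2022 gives Oct 8, 2022, which is the last day of the repair period.
The date on which the replacement obligation becomes due: Oct 8, 2022 + 5 days = Oct 13, 2022.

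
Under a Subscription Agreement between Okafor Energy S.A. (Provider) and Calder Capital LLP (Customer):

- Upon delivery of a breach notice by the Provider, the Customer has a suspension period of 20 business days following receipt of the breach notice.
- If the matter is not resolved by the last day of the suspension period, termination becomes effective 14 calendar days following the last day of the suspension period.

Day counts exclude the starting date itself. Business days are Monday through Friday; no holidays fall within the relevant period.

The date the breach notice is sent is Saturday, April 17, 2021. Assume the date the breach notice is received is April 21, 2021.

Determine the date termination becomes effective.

The last day of the suspension period: 20 business days after Wednesday, April 21, 2021, skipping weekends — Apr 22, Apr 23, Apr 26, Apr 27, …, May 17, May 18, May 19 — lands on Wednesday, May 19, 2021.
Adding 14 calendar days to May 19, 2021 gives June 2, 2021, which is the date termination becomes effective.

June 2, 2021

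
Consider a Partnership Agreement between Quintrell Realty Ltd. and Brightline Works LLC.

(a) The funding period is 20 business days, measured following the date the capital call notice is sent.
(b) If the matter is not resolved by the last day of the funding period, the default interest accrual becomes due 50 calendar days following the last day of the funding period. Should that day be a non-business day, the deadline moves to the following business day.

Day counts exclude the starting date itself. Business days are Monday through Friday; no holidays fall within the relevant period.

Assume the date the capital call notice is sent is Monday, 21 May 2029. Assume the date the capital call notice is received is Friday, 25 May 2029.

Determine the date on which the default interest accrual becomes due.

The last day of the funding period: counting 20 business days from Monday, 21 May 2029 (May 22, May 23, May 24, May 25, …, Jun 14, Jun 15, Jun 18, skipping weekends) reaches Monday, 18 June 2029.
Adding 50 calendar days to 18 June 2029 gives 7 August 2029, which is the date on which the default interest accrual becomes due. 7 August 2029 is a Tuesday, so no roll-forward applies.

7 August 2029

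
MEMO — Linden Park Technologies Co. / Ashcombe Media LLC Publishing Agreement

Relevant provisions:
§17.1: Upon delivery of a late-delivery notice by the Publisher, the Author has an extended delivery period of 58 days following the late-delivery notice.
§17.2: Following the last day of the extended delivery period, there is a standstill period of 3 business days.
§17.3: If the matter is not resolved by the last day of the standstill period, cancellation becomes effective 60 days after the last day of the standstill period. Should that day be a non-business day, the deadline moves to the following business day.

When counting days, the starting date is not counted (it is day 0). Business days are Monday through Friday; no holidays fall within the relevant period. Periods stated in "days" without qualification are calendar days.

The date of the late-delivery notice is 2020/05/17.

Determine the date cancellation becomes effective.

2020/09/15

The last day of the extended delivery period: 58 calendar days after 2020/05/17 is 2020/07/14.
From Tuesday, 2020/07/14, 3 business days (Jul 15, Jul 16, Jul 17, skipping weekends) brings us to Friday, 2020/07/17, which is the last day of the standstill period.
The date cancellation becomes effective: 2020/07/17 + 60 days = 2020/09/15. 2020/09/15 is a Tuesday, so no roll-forward applies.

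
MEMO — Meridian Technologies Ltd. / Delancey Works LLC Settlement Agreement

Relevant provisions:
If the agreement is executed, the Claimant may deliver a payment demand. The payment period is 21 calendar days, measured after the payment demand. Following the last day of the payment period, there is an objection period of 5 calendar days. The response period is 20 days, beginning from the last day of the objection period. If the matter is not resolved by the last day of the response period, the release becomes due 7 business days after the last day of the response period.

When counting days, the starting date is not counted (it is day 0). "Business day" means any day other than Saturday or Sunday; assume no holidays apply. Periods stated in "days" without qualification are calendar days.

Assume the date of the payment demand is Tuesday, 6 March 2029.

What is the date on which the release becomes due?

Adding 21 calendar days to 6 March 2029 gives 27 March 2029, which is the last day of the payment period.
The last day of the objection period: 5 calendar days after 27 March 2029 is 1 April 2029.
The last day of the response period: 20 calendar days after 1 April 2029 is 21 April 2029.
The date on which the release becomes due: counting 7 business days from Saturday, 21 April 2029 (Apr 23, Apr 24, Apr 25, Apr 26, Apr 27, Apr 30, May 1, skipping weekends) reaches Tuesday, 1 May 2029.

1 May 2029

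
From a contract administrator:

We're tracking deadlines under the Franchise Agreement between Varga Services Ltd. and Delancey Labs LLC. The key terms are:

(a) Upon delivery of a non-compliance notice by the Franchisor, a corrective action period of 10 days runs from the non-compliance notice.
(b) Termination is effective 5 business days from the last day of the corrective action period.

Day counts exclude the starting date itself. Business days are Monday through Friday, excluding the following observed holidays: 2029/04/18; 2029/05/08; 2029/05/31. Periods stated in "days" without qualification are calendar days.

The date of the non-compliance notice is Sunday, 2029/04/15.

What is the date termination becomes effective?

Adding 10 calendar days to 2029/04/15 gives 2029/04/25, which is the last day of the corrective action period.
The date termination becomes effective: 5 business days after Wednesday, 2029/04/25, skipping weekends — Apr 26, Apr 27, Apr 30, May 1, May 2 — lands on Wednesday, 2029/05/02.

2029/05/02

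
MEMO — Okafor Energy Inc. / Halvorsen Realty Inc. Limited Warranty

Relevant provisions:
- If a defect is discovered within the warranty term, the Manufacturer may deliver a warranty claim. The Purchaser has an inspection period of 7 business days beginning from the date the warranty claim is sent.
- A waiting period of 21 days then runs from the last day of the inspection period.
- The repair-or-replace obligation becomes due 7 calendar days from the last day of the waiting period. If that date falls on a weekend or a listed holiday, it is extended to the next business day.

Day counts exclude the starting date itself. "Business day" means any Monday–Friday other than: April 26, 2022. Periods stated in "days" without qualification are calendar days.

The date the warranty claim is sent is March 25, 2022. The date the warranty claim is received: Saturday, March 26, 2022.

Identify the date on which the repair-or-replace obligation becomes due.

From Friday, March 25, 2022, 7 business days (Mar 28, Mar 29, Mar 30, Mar 31, Apr 1, Apr 4, Apr 5, skipping weekends) brings us to Tuesday, April 5, 2022, which is the last day of the inspection period.
The last day of the waiting period: April 5, 2022 + 21 days = April 26, 2022.
The date on which the repair-or-replace obligation becomes due: April 26, 2022 + 7 days = May 3, 2022. May 3, 2022 is a Tuesday and is not a listed holiday, so no roll-forward applies.

May 3, 2022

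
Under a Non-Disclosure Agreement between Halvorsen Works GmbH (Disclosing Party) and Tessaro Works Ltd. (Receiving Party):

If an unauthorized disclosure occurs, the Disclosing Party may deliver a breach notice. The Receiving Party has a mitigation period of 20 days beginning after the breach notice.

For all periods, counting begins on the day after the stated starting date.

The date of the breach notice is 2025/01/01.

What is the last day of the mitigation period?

2025/01/21

The last day of the mitigation period: 20 calendar days after 2025/01/01 is 2025/01/21.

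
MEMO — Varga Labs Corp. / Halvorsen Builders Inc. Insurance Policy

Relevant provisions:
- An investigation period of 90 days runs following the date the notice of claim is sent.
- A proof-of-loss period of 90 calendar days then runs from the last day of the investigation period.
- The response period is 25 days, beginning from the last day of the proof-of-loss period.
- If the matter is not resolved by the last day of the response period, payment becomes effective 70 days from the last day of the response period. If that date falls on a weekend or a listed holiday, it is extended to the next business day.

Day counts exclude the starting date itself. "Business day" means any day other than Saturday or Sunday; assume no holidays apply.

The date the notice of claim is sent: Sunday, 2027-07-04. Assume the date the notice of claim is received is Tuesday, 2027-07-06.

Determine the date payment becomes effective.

2028-04-04

The last day of the investigation period: 2027-07-04 + 90 days = 2027-10-02.
The last day of the proof-of-loss period: 90 calendar days after 2027-10-02 is 2027-12-31.
The last day of the response period: 25 calendar days after 2027-12-31 is 2028-01-25.
The date payment becomes effective: 70 calendar days after 2028-01-25 is 2028-04-04. 2028-04-04 is a Tuesday, so no roll-forward applies.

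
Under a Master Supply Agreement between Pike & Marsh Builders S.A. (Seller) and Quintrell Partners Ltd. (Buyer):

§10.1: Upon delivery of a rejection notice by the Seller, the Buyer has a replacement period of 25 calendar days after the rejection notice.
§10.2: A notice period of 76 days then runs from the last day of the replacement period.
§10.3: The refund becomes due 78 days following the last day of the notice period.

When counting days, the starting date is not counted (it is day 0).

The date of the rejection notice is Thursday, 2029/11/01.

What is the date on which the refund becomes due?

2030/04/29

The last day of the replacement period: 25 calendar days after 2029/11/01 is 2029/11/26.
The last day of the notice period: 76 calendar days after 2029/11/26 is 2030/02/10.
The date on which the refund becomes due: 78 calendar days after 2030/02/10 is 2030/04/29.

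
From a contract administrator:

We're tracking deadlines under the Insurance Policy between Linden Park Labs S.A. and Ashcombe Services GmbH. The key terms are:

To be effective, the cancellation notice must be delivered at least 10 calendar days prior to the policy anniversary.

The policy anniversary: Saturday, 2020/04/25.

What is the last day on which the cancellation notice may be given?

2020/04/15

Counting back 10 calendar days from 2020/04/25 gives 2020/04/15.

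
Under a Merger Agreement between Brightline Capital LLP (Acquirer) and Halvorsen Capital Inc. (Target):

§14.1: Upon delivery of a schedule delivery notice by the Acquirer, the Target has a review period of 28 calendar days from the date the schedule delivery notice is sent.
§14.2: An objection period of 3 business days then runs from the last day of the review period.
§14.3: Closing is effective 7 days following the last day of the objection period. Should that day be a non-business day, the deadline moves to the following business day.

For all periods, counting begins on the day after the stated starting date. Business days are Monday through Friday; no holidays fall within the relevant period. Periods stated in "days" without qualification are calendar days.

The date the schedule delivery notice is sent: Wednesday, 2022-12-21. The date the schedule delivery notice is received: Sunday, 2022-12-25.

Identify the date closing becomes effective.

2023-01-30

The last day of the review period: 2022-12-21 + 28 days = 2023-01-18.
From Wednesday, 2023-01-18, 3 business days (Jan 19, Jan 20, Jan 23, skipping weekends) brings us to Monday, 2023-01-23, which is the last day of the objection period.
The date closing becomes effective: 7 calendar days after 2023-01-23 is 2023-01-30. 2023-01-30 is a Monday, so no roll-forward applies.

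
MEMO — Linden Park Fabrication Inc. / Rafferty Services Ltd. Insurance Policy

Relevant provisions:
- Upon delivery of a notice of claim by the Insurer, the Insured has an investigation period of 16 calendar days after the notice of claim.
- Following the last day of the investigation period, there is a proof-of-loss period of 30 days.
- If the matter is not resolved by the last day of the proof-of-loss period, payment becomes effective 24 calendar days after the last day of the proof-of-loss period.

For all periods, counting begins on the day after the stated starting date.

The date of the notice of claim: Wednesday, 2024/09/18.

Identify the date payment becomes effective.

The last day of the investigation period: 16 calendar days after 2024/09/18 is 2024/10/04.
The last day of the proof-of-loss period: 30 calendar days after 2024/10/04 is 2024/11/03.
The date payment becomes effective: 2024/11/03 + 24 days = 2024/11/27.

2024/11/27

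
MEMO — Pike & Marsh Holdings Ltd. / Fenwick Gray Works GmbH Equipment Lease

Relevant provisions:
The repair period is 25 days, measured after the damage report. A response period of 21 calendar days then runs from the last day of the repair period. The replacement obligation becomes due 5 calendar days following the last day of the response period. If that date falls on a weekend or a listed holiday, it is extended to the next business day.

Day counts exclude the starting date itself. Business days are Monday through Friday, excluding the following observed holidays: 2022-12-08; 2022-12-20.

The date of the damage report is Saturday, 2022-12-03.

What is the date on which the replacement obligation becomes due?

The last day of the repair period: 25 calendar days after 2022-12-03 is 2022-12-28.
The last day of the response period: 21 calendar days after 2022-12-28 is 2023-01-18.
Adding 5 calendar days to 2023-01-18 gives 2023-01-23, which is the date on which the replacement obligation becomes due. 2023-01-23 is a Monday and is not a listed holiday, so no roll-forward applies.

2023-01-23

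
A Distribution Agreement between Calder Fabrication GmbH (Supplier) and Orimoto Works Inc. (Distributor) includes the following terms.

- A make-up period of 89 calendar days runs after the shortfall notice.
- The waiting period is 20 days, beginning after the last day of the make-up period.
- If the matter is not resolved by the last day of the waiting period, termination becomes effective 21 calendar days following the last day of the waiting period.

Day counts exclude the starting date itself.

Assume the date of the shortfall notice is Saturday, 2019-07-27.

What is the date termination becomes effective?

The last day of the make-up period: 89 calendar days after 2019-07-27 is 2019-10-24.
The last day of the waiting period: 2019-10-24 + 20 days = 2019-11-13.
The date termination becomes effective: 21 calendar days after 2019-11-13 is 2019-12-04.

2019-12-04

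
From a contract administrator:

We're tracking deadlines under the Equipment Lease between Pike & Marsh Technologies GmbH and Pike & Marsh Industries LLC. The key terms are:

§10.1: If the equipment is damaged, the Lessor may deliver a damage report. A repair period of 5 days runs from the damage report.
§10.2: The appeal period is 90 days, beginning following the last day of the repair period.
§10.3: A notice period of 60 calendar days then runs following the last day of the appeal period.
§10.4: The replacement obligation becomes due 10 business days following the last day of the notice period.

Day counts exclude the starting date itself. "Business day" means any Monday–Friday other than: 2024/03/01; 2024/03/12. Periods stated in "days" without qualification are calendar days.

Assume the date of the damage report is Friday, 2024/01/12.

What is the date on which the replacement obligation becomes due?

The last day of the repair period: 2024/01/12 + 5 days = 2024/01/17.
The last day of the appeal period: 2024/01/17 + 90 days = 2024/04/16.
The last day of the notice period: 60 calendar days after 2024/04/16 is 2024/06/15.
The date on which the replacement obligation becomes due: 10 business days after Saturday, 2024/06/15, skipping weekends — Jun 17, Jun 18, Jun 19, Jun 20, Jun 21, Jun 24, Jun 25, Jun 26, Jun 27, Jun 28 — lands on Friday, 2024/06/28.

2024/06/28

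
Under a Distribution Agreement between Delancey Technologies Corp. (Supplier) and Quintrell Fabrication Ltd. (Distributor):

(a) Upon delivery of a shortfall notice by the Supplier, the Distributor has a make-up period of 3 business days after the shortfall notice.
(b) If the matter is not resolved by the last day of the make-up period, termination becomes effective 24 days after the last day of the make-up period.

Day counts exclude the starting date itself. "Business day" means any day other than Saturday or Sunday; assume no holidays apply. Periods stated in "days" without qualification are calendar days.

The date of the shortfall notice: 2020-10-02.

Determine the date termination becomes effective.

The last day of the make-up period: counting 3 business days from Friday, 2020-10-02 (Oct 5, Oct 6, Oct 7, skipping weekends) reaches Wednesday, 2020-10-07.
The date termination becomes effective: 2020-10-07 + 24 days = 2020-10-31.

2020-10-31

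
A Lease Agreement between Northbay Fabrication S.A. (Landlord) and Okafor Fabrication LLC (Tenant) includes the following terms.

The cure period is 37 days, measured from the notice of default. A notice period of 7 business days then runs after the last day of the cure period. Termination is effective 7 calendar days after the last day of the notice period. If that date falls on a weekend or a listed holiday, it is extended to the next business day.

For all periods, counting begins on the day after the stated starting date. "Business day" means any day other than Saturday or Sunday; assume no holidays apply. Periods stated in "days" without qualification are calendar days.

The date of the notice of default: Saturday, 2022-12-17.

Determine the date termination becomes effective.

2023-02-08

The last day of the cure period: 37 calendar days after 2022-12-17 is 2023-01-23.
From Monday, 2023-01-23, 7 business days (Jan 24, Jan 25, Jan 26, Jan 27, Jan 30, Jan 31, Feb 1, skipping weekends) brings us to Wednesday, 2023-02-01, which is the last day of the notice period.
The date termination becomes effective: 2023-02-01 + 7 days = 2023-02-08. 2023-02-08 is a Wednesday, so no roll-forward applies.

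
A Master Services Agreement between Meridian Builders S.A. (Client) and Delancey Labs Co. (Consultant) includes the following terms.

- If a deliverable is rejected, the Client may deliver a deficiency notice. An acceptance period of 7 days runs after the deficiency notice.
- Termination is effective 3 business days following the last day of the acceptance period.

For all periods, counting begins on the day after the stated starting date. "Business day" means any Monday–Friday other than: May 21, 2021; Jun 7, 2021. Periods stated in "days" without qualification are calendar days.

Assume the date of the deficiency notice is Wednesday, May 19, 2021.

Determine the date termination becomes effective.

The last day of the acceptance period: May 19, 2021 + 7 days = May 26, 2021.
From Wednesday, May 26, 2021, 3 business days (May 27, May 28, May 31, skipping weekends) brings us to Monday, May 31, 2021, which is the date termination becomes effective.

May 31, 2021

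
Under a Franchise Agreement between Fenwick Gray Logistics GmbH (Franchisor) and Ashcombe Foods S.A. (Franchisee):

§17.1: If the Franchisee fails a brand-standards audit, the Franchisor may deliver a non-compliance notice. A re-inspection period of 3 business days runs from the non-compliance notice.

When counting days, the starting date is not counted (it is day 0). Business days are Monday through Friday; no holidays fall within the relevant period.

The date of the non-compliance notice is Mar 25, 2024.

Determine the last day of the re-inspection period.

The last day of the re-inspection period: counting 3 business days from Monday, Mar 25, 2024 (Mar 26, Mar 27, Mar 28, skipping weekends) reaches Thursday, Mar 28, 2024.

Mar 28, 2024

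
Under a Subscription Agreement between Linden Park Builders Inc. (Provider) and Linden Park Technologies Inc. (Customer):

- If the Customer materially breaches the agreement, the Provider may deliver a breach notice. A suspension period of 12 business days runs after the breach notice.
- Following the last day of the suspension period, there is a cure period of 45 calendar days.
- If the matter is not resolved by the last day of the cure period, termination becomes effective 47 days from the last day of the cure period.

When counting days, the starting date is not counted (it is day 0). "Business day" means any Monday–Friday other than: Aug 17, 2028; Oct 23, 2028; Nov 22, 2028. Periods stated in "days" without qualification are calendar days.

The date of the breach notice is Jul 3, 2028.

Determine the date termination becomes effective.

Oct 19, 2028

The last day of the suspension period: 12 business days after Monday, Jul 3, 2028, skipping weekends — Jul 4, Jul 5, Jul 6, Jul 7, …, Jul 17, Jul 18, Jul 19 — lands on Wednesday, Jul 19, 2028.
The last day of the cure period: 45 calendar days after Jul 19, 2028 is Sep 2, 2028.
The date termination becomes effective: Sep 2, 2028 + 47 days = Oct 19, 2028.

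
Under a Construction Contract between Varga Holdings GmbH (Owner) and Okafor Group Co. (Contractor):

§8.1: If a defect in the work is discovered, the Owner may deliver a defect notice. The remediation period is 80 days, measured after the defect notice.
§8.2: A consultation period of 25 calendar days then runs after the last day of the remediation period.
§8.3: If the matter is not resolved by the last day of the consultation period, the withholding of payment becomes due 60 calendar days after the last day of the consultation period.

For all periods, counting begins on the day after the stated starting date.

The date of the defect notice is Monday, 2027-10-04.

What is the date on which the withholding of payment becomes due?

The last day of the remediation period: 2027-10-04 + 80 days = 2027-12-23.
The last day of the consultation period: 25 calendar days after 2027-12-23 is 2028-01-17.
The date on which the withholding of payment becomes due: 60 calendar days after 2028-01-17 is 2028-03-17.

2028-03-17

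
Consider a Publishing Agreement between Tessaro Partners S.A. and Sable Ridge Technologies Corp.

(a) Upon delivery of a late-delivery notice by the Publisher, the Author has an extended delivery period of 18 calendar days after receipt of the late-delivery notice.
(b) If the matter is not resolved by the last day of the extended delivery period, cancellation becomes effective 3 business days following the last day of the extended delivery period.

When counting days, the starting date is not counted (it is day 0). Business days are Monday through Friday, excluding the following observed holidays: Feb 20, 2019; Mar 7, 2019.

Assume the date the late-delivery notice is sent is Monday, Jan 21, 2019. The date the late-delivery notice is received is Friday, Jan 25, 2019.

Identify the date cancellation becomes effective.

Feb 15, 2019

The last day of the extended delivery period: 18 calendar days after Jan 25, 2019 is Feb 12, 2019.
From Tuesday, Feb 12, 2019, 3 business days (Feb 13, Feb 14, Feb 15, skipping weekends) brings us to Friday, Feb 15, 2019, which is the date cancellation becomes effective.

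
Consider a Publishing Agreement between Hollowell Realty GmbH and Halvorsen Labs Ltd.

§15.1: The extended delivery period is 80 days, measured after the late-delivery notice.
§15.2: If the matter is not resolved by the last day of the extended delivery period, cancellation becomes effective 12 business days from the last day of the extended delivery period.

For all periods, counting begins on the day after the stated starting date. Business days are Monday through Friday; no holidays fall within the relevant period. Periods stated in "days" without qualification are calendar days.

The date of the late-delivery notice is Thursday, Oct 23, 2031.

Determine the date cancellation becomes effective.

Adding 80 calendar days to Oct 23, 2031 gives Jan 11, 2032, which is the last day of the extended delivery period.
The date cancellation becomes effective: counting 12 business days from Sunday, Jan 11, 2032 (Jan 12, Jan 13, Jan 14, Jan 15, …, Jan 23, Jan 26, Jan 27, skipping weekends) reaches Tuesday, Jan 27, 2032.

Jan 27, 2032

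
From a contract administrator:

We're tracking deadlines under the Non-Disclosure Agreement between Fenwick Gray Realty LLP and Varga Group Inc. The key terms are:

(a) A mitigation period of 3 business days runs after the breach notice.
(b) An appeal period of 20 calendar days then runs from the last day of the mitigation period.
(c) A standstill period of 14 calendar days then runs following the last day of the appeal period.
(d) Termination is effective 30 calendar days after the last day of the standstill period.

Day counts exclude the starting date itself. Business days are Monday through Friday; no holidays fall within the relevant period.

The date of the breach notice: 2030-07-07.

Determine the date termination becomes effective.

From Sunday, 2030-07-07, 3 business days (Jul 8, Jul 9, Jul 10, skipping weekends) brings us to Wednesday, 2030-07-10, which is the last day of the mitigation period.
Adding 20 calendar days to 2030-07-10 gives 2030-07-30, which is the last day of the appeal period.
The last day of the standstill period: 14 calendar days after 2030-07-30 is 2030-08-13.
The date termination becomes effective: 30 calendar days after 2030-08-13 is 2030-09-12.

2030-09-12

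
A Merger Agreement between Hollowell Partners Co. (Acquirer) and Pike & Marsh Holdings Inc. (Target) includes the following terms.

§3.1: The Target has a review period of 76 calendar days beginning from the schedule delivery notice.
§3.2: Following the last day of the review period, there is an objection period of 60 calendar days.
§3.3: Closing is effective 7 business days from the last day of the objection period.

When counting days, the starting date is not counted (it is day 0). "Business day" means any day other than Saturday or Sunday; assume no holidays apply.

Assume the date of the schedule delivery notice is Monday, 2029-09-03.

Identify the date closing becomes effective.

The last day of the review period: 2029-09-03 + 76 days = 2029-11-18.
The last day of the objection period: 60 calendar days after 2029-11-18 is 2030-01-17.
The date closing becomes effective: counting 7 business days from Thursday, 2030-01-17 (Jan 18, Jan 21, Jan 22, Jan 23, Jan 24, Jan 25, Jan 28, skipping weekends) reaches Monday, 2030-01-28.

2030-01-28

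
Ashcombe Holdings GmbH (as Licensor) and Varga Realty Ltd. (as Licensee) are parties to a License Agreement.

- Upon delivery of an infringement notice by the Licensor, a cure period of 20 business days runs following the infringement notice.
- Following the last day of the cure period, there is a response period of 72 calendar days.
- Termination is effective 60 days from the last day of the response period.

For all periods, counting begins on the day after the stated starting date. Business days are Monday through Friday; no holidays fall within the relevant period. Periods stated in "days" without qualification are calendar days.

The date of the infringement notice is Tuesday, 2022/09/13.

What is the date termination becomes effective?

The last day of the cure period: counting 20 business days from Tuesday, 2022/09/13 (Sep 14, Sep 15, Sep 16, Sep 19, …, Oct 7, Oct 10, Oct 11, skipping weekends) reaches Tuesday, 2022/10/11.
The last day of the response period: 72 calendar days after 2022/10/11 is 2022/12/22.
Adding 60 calendar days to 2022/12/22 gives 2023/02/20, which is the date termination becomes effective.

2023/02/20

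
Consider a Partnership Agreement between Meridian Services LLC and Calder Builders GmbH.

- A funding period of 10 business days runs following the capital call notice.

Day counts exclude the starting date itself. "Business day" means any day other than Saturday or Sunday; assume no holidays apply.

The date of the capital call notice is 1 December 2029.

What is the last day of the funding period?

14 December 2029

The last day of the funding period: 10 business days after Saturday, 1 December 2029, skipping weekends — Dec 3, Dec 4, Dec 5, Dec 6, Dec 7, Dec 10, Dec 11, Dec 12, Dec 13, Dec 14 — lands on Friday, 14 December 2029.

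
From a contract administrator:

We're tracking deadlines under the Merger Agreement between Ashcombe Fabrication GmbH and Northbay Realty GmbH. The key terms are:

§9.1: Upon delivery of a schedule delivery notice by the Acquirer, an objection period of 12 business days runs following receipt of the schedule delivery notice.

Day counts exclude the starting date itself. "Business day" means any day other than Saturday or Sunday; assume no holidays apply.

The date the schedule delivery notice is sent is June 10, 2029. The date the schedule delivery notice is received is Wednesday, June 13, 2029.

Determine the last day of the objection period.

From Wednesday, June 13, 2029, 12 business days (Jun 14, Jun 15, Jun 18, Jun 19, …, Jun 27, Jun 28, Jun 29, skipping weekends) brings us to Friday, June 29, 2029, which is the last day of the objection period.

June 29, 2029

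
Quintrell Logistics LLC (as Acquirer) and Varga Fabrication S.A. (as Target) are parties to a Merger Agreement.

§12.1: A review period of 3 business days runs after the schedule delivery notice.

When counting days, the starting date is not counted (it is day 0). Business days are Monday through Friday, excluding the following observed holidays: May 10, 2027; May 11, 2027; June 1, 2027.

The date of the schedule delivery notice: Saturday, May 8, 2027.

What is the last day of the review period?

The last day of the review period: 3 business days after Saturday, May 8, 2027, skipping weekends and the listed holidays on May 10, May 11 — May 12, May 13, May 14 — lands on Friday, May 14, 2027.

May 14, 2027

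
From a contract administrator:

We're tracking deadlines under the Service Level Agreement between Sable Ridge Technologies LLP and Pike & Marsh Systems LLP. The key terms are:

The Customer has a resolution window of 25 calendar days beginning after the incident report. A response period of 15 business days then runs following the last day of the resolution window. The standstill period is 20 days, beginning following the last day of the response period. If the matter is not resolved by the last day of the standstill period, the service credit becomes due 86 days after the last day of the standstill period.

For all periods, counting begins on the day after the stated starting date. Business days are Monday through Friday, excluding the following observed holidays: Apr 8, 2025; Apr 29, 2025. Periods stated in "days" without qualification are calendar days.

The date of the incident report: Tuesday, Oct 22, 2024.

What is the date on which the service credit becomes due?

The last day of the resolution window: 25 calendar days after Oct 22, 2024 is Nov 16, 2024.
The last day of the response period: 15 business days after Saturday, Nov 16, 2024, skipping weekends — Nov 18, Nov 19, Nov 20, Nov 21, …, Dec 4, Dec 5, Dec 6 — lands on Friday, Dec 6, 2024.
Adding 20 calendar days to Dec 6, 2024 gives Dec 26, 2024, which is the last day of the standstill period.
The date on which the service credit becomes due: 86 calendar days after Dec 26, 2024 is Mar 22, 2025.

Mar 22, 2025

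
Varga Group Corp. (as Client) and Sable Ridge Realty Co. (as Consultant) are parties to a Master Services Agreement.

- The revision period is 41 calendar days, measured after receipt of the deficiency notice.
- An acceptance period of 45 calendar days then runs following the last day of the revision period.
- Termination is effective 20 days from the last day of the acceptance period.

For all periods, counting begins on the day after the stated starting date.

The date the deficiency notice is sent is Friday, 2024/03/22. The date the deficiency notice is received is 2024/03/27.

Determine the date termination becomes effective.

The last day of the revision period: 2024/03/27 + 41 days = 2024/05/07.
The last day of the acceptance period: 2024/05/07 + 45 days = 2024/06/21.
Adding 20 calendar days to 2024/06/21 gives 2024/07/11, which is the date termination becomes effective.

2024/07/11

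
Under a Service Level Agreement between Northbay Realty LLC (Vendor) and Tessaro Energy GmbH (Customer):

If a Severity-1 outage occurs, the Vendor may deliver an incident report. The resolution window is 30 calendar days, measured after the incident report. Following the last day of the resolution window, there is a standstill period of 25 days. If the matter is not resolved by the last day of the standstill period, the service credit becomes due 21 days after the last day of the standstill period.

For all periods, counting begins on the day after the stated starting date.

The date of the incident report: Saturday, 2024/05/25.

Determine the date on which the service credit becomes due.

The last day of the resolution window: 30 calendar days after 2024/05/25 is 2024/06/24.
Adding 25 calendar days to 2024/06/24 gives 2024/07/19, which is the last day of the standstill period.
The date on which the service credit becomes due: 21 calendar days after 2024/07/19 is 2024/08/09.

2024/08/09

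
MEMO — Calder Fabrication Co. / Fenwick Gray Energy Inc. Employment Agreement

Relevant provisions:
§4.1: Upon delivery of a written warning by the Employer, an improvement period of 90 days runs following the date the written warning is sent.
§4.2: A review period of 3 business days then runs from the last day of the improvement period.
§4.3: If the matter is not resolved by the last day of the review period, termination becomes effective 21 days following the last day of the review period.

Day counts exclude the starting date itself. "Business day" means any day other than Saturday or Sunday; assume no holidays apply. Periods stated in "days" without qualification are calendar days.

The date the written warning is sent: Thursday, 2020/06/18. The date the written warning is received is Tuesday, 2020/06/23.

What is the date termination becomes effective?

The last day of the improvement period: 90 calendar days after 2020/06/18 is 2020/09/16.
The last day of the review period: counting 3 business days from Wednesday, 2020/09/16 (Sep 17, Sep 18, Sep 21, skipping weekends) reaches Monday, 2020/09/21.
The date termination becomes effective: 21 calendar days after 2020/09/21 is 2020/10/12.

2020/10/12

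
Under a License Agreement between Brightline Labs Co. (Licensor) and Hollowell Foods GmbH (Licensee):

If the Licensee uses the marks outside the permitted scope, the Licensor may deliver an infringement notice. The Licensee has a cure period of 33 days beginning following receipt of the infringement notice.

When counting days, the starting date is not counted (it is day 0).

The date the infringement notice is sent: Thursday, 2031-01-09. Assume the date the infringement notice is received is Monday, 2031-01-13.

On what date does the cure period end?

2031-02-15

The last day of the cure period: 2031-01-13 + 33 days = 2031-02-15.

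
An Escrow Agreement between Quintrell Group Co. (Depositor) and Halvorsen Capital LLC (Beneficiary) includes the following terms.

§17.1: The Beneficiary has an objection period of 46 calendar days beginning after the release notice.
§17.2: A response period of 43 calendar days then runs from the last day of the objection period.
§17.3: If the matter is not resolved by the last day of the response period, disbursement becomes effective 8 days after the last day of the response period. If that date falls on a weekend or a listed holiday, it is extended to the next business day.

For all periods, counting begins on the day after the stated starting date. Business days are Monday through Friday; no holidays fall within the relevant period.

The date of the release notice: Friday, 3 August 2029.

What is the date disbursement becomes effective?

8 November 2029

Adding 46 calendar days to 3 August 2029 gives 18 September 2029, which is the last day of the objection period.
The last day of the response period: 18 September 2029 + 43 days = 31 October 2029.
The date disbursement becomes effective: 31 October 2029 + 8 days = 8 November 2029. 8 November 2029 is a Thursday, so no roll-forward applies.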